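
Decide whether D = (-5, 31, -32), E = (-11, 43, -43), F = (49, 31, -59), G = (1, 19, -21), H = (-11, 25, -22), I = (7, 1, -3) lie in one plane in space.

The plane through D, E, F has normal n = DE × DF = (-324, -756, -648) and equation n·P = -1080.
Checking the remaining points: n·G = -1080, n·H = -1080, n·I = -1080.
All equal -1080, so all 6 points lie in one plane.

Yes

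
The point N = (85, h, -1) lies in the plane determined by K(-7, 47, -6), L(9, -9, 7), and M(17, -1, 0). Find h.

The plane through K, L, M has equation 288x + 216y + 576z = 4680.
Substituting N: (216)h + (23904) = 4680, so h = -89.

-89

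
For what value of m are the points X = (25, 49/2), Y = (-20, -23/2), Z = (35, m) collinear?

The three points are collinear iff det[XY; XZ] = 0.
This determinant is linear in m: (-45)m + (2925/2) = 0, so m = 65/2.

65/2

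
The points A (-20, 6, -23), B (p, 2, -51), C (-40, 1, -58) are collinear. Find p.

Direction AC = (-20, -5, -35). From the y-coordinate of B, the parameter along the line is τ = (2 − 6)/(-5) = 4/5.
Then p = (-20) + 4/5·(-20) = -36.

-36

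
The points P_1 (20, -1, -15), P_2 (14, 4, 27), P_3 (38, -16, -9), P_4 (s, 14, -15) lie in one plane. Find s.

2

Normal to plane P_1P_2P_3: n = (660, 792, 0); plane equation n·P = 12408.
Requiring n·P_4 = 12408: (660)s + (11088) = 12408.
So s = 2.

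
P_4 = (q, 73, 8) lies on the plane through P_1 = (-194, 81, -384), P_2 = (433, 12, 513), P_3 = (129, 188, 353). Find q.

54

A normal to the plane is n = P_1P_2 × P_1P_3 = (-146832, -172368, 89376).
P_4 lies in the plane iff n · P_1P_4 = 0.
This gives (-146832)q + (7928928) = 0, so q = 54.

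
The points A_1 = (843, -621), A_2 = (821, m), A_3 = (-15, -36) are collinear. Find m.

-606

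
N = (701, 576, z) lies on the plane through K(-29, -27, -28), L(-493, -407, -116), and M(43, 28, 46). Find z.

32

The plane through K, L, M has equation −23280x + 28000y + 1840z = -132400.
Substituting N: (1840)z + (-191280) = -132400, so z = 32.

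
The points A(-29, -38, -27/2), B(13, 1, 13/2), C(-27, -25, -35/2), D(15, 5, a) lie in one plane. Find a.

13/2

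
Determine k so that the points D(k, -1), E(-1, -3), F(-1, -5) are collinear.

-1

Collinearity: (D − E) must be parallel to (F − E) = (0, -2).
Cross-multiplying the components: (k − (-1))·(-2) = (2)·(0).
Solving gives k = -1.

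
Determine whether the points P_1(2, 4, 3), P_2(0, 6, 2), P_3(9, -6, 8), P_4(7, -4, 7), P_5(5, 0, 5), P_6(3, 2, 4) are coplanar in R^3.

Yes

The plane through P_1, P_2, P_3 has normal n = P_1P_2 × P_1P_3 = (0, 3, 6) and equation n·P = 30.
Checking the remaining points: n·P_4 = 30, n·P_5 = 30, n·P_6 = 30.
All equal 30, so all 6 points lie in one plane.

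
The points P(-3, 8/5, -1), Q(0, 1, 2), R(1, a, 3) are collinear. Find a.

4/5

Direction PQ = (3, -3/5, 3). From the x-coordinate of R, the parameter along the line is τ = (1 − (-3))/3 = 4/3.
Then a = 8/5 + 4/3·(-3/5) = 4/5.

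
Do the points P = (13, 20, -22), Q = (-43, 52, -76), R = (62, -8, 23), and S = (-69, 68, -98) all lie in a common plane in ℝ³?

No

The four points are coplanar iff the 3×3 determinant with rows PQ, PR, PS is zero.
Rows: (-56, 32, -54), (49, -28, 45), (-82, 48, -76).
Expanding along the first row: (-56)(-32) − (32)(-34) + (-54)(56) = -144.
Nonzero ⇒ not coplanar.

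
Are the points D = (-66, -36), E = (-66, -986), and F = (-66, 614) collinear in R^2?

Yes

DE = (0, -950), DF = (0, 650).
Twice the signed area of △DEF is (0)(650) − (-950)(0) = 0.
The triangle is degenerate (zero area), so the points are collinear.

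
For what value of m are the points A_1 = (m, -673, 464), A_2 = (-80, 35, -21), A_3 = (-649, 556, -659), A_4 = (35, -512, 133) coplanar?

The points are coplanar iff A_1A_2 · (A_1A_3 × A_1A_4) = 0.
Expanding, this is linear in m: (268752)m + (-90300672) = 0.
So m = 336.

336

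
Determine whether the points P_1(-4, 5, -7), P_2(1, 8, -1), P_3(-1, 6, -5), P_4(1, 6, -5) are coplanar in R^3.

Yes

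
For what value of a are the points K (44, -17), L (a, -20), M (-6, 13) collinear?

The three points are collinear iff det[KL; KM] = 0.
This determinant is linear in a: (30)a + (-1470) = 0, so a = 49.

49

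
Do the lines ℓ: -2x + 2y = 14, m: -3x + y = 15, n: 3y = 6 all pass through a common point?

The three lines meet at one point iff the augmented coefficient matrix [aᵢ bᵢ cᵢ] has rank < 3, i.e. its determinant vanishes.
Here the determinant is -12.
Nonzero, so no common point exists.

No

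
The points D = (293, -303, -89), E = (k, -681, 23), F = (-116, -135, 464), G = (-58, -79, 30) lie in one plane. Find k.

787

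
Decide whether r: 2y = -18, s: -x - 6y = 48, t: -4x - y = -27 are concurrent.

The three lines meet at one point iff the augmented coefficient matrix [aᵢ bᵢ cᵢ] has rank < 3, i.e. its determinant vanishes.
Here the determinant is -24.
Nonzero, so no common point exists.

No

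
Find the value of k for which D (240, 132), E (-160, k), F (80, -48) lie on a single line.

-318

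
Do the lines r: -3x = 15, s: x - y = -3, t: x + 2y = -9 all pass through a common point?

Yes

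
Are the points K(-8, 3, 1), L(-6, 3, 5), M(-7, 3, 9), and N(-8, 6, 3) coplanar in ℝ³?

No

With K as base: KL = (2, 0, 4), KM = (1, 0, 8), KN = (0, 3, 2).
KM × KN = (-24, -2, 3).
KL · (KM × KN) = -36.
Since -36 ≠ 0, the four points are not coplanar.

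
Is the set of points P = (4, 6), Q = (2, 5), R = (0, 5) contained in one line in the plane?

No

PQ = (-2, -1), PR = (-4, -1).
det[PQ; PR] = (-2)(-1) − (-1)(-4) = -2.
The determinant is nonzero, so they are not collinear.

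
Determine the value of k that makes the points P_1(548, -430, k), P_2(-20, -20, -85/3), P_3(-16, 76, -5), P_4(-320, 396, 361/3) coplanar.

-647/3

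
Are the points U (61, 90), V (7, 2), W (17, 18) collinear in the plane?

UV = (-54, -88), UW = (-44, -72).
det[UV; UW] = (-54)(-72) − (-88)(-44) = 16.
The determinant is nonzero, so they are not collinear.

No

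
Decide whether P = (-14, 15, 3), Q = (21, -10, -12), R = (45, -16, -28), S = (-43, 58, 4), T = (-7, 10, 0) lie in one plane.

The plane through P, Q, R has normal n = PQ × PR = (310, 200, 390) and equation n·X = -170.
Checking the remaining points: n·S = -170, n·T = -170.
All equal -170, so all 5 points lie in one plane.

Yes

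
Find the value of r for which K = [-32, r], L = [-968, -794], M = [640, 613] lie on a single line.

Collinearity: (K − L) must be parallel to (M − L) = (1608, 1407).
Cross-multiplying the components: (r − (-794))·(1608) = (936)·(1407).
Solving gives r = 25.

25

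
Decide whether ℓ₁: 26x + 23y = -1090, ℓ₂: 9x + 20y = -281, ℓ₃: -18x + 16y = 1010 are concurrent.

The three lines meet at one point iff the augmented coefficient matrix [aᵢ bᵢ cᵢ] has rank < 3, i.e. its determinant vanishes.
Here the determinant is 0.
It vanishes, so the lines are concurrent at (-49, 8).

Yes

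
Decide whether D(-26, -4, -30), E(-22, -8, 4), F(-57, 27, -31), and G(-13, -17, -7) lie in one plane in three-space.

Yes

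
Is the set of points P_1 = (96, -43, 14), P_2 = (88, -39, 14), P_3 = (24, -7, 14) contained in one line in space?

P_1P_2 = (-8, 4, 0), P_1P_3 = (-72, 36, 0).
P_1P_2 × P_1P_3 = (0, 0, 0).
The cross product vanishes, so the three points are collinear.

Yes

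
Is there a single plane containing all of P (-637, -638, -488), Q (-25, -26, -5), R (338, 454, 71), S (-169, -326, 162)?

With P as base: PQ = (612, 612, 483), PR = (975, 1092, 559), PS = (468, 312, 650).
PR × PS = (535392, -372138, -206856).
PQ · (PR × PS) = 0.
The scalar triple product vanishes, so the four points are coplanar.

Yes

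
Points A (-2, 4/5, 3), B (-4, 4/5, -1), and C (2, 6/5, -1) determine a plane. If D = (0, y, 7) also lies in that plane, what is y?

The plane through A, B, C has equation (8/5)x − 24y − (4/5)z = -124/5.
Substituting D: (-24)y + (-28/5) = -124/5, so y = 4/5.

4/5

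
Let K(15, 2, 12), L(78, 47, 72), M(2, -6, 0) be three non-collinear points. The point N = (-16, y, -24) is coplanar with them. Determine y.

The plane through K, L, M has equation −60x − 24y + 81z = 24.
Substituting N: (-24)y + (-984) = 24, so y = -42.

-42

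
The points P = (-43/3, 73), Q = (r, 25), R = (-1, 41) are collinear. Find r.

17/3

The three points are collinear iff det[PQ; PR] = 0.
This determinant is linear in r: (-32)r + (544/3) = 0, so r = 17/3.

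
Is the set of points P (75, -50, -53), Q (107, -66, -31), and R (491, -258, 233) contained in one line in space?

PQ = (32, -16, 22), PR = (416, -208, 286).
Each component of PR is 13 times the corresponding component of PQ, so PR = 13·PQ and the points are collinear.

Yes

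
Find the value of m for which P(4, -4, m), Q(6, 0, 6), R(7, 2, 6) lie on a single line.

Direction QR = (1, 2, 0). From the x-coordinate of P, the parameter along the line is τ = (4 − 6)/1 = -2.
Then m = 6 + (-2)·(0) = 6.

6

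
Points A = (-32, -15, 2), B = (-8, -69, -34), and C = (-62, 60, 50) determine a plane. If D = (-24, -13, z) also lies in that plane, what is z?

-2

Coplanarity requires AB · (AC × AD) = 0.
AB = (24, -54, -36), AC = (-30, 75, 48); the triple product is linear in z with coefficient 180 and constant term 360.
Setting it to zero: z = -2.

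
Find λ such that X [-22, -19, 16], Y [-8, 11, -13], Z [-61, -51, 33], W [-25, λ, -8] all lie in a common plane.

-1

The points are coplanar iff XY · (XZ × XW) = 0.
Expanding, this is linear in λ: (893)λ + (893) = 0.
So λ = -1.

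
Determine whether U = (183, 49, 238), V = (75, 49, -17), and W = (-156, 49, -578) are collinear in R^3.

No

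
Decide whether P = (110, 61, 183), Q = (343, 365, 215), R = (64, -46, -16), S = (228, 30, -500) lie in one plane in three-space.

No

With P as base: PQ = (233, 304, 32), PR = (-46, -107, -199), PS = (118, -31, -683).
PR × PS = (66912, -54900, 14052).
PQ · (PR × PS) = -649440.
Since -649440 ≠ 0, the four points are not coplanar.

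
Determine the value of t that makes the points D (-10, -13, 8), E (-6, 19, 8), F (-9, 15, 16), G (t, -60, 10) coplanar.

-33/2

Coplanarity ⇔ det[DE; DF; DG] = 0.
Expanding, this is linear in t: (256)t + (4224) = 0.
So t = -33/2.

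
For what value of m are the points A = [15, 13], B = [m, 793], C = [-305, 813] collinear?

-297

Collinearity: (B − A) must be parallel to (C − A) = (-320, 800).
Cross-multiplying the components: (m − 15)·(800) = (780)·(-320).
Solving gives m = -297.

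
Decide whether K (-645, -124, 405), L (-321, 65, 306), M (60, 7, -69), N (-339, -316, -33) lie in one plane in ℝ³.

No

A normal to the plane through K, L, M is n = KL × KM = (-76617, 83781, -90801).
The plane has equation n·P = 2254716. For N: n·N = 2494800.
2494800 ≠ 2254716, so N is off the plane.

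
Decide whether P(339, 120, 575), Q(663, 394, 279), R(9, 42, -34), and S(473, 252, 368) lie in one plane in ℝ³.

The four points are coplanar iff the 3×3 determinant with rows PQ, PR, PS is zero.
Rows: (324, 274, -296), (-330, -78, -609), (134, 132, -207).
Expanding along the first row: (324)(96534) − (274)(149916) + (-296)(-33108) = 0.
Zero determinant ⇒ coplanar.

Yes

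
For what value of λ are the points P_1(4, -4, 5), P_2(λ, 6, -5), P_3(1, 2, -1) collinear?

Collinearity requires P_1P_2 × P_1P_3 = 0; each component is linear in λ.
The y-component gives (6)λ + (6) = 0, so λ = -1.
The remaining components then also vanish.

-1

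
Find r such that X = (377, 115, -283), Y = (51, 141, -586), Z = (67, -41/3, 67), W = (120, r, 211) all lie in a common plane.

Normal to plane XYZ: n = (-29886, 208030, 150016/3); plane equation n·P = -4485244/3.
Requiring n·W = -4485244/3: (208030)r + (20894416/3) = -4485244/3.
So r = -122/3.

-122/3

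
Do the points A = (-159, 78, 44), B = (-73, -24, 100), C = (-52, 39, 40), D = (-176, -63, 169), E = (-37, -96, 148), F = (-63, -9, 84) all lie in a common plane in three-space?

No

The plane through A, B, C has normal n = AB × AC = (2592, 6336, 7560) and equation n·P = 414720.
Checking the remaining points: n·D = 422280, n·E = 414720, n·F = 414720.
Since n·D = 422280 ≠ 414720, D is off the plane and the points are not all coplanar.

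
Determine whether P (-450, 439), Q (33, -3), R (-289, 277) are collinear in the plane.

PQ = (483, -442), PR = (161, -162).
If collinear, PR would be a scalar multiple of PQ. But (483)·(-162) ≠ (-442)·(161) (difference -7084), so they are not parallel; the points are not collinear.

No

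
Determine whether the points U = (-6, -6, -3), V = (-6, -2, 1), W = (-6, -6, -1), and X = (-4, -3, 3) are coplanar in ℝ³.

No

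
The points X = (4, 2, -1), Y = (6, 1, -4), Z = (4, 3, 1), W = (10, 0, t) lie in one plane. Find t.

Normal to plane XYZ: n = (1, -4, 2); plane equation n·P = -6.
Requiring n·W = -6: (2)t + (10) = -6.
So t = -8.

-8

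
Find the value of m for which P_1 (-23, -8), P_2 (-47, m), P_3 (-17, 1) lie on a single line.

-44

The three points are collinear iff det[P_1P_2; P_1P_3] = 0.
This determinant is linear in m: (-6)m + (-264) = 0, so m = -44.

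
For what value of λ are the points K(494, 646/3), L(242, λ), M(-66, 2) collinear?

358/3

Collinearity: (L − K) must be parallel to (M − K) = (-560, -640/3).
Cross-multiplying the components: (λ − 646/3)·(-560) = (-252)·(-640/3).
Solving gives λ = 358/3.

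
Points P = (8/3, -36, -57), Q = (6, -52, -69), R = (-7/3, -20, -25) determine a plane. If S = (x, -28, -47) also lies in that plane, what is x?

2/3

Coplanarity requires PQ · (PR × PS) = 0.
PQ = (10/3, -16, -12), PR = (-5, 16, 32); the triple product is linear in x with coefficient -320 and constant term 640/3.
Setting it to zero: x = 2/3.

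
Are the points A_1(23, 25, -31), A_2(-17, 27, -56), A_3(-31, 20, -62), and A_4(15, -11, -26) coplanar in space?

No

The four points are coplanar iff the 3×3 determinant with rows A_1A_2, A_1A_3, A_1A_4 is zero.
Rows: (-40, 2, -25), (-54, -5, -31), (-8, -36, 5).
Expanding along the first row: (-40)(-1141) − (2)(-518) + (-25)(1904) = -924.
Nonzero ⇒ not coplanar.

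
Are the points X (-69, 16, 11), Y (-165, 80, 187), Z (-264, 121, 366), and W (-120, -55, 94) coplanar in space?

Yes

A normal to the plane through X, Y, Z is n = XY × XZ = (4240, -240, 2400).
The plane has equation n·P = -270000. For W: n·W = -270000.
Equal, so W lies in the plane and all four are coplanar.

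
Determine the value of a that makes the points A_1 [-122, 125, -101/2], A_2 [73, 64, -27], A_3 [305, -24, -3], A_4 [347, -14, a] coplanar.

8

Coplanarity ⇔ det[A_1A_2; A_1A_3; A_1A_4] = 0.
Expanding, this is linear in a: (-3008)a + (24064) = 0.
So a = 8.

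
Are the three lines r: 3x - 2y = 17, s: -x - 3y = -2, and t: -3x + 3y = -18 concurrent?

Intersecting r and s: solving the 2×2 system gives (x, y) = (5, -1).
Substitute into t: (-3)(5) + (3)(-1) = -18.
This equals -18, so (5, -1) lies on all three lines and they are concurrent.

Yes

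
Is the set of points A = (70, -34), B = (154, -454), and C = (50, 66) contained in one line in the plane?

AB = (84, -420), AC = (-20, 100).
Twice the signed area of △ABC is (84)(100) − (-420)(-20) = 0.
The triangle is degenerate (zero area), so the points are collinear.

Yes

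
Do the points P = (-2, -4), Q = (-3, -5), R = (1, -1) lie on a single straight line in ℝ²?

PQ = (-1, -1), PR = (3, 3).
det[PQ; PR] = (-1)(3) − (-1)(3) = 0.
The determinant is zero, so the points are collinear.

Yes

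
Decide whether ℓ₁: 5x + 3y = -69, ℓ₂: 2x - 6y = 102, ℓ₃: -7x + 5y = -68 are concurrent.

No

Intersecting ℓ₁ and ℓ₂: solving the 2×2 system gives (x, y) = (-3, -18).
Substitute into ℓ₃: (-7)(-3) + (5)(-18) = -69.
But ℓ₃ requires -68 ≠ -69, so the three lines have no common point.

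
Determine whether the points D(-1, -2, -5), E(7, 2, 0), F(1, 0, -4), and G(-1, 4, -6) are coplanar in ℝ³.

The four points are coplanar iff the 3×3 determinant with rows DE, DF, DG is zero.
Rows: (8, 4, 5), (2, 2, 1), (0, 6, -1).
Expanding along the first row: (8)(-8) − (4)(-2) + (5)(12) = 4.
Nonzero ⇒ not coplanar.

No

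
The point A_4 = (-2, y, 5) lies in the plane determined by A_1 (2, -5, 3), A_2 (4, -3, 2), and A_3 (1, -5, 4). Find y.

-9

A normal to the plane is n = A_1A_2 × A_1A_3 = (2, -1, 2).
A_4 lies in the plane iff n · A_1A_4 = 0.
This gives (-1)y + (-9) = 0, so y = -9.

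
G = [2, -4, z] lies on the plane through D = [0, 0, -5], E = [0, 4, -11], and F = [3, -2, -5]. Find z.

-1

Coplanarity requires DE · (DF × DG) = 0.
DE = (0, 4, -6), DF = (3, -2, 0); the triple product is linear in z with coefficient -12 and constant term -12.
Setting it to zero: z = -1.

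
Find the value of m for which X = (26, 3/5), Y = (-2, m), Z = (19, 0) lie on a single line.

-9/5

The three points are collinear iff det[XY; XZ] = 0.
This determinant is linear in m: (7)m + (63/5) = 0, so m = -9/5.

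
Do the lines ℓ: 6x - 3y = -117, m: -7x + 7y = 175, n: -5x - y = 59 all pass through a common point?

Yes

Lines aᵢx + bᵢy = cᵢ with pairwise distinct directions are concurrent exactly when det[aᵢ bᵢ cᵢ] = 0.
Here the determinant is 0.
It vanishes, so the lines are concurrent at (-14, 11).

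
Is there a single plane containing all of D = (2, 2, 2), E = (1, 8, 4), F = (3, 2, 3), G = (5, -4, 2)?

The four points are coplanar iff the 3×3 determinant with rows DE, DF, DG is zero.
Rows: (-1, 6, 2), (1, 0, 1), (3, -6, 0).
Expanding along the first row: (-1)(6) − (6)(-3) + (2)(-6) = 0.
Zero determinant ⇒ coplanar.

Yes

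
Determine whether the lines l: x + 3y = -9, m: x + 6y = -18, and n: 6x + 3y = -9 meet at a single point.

Yes

Intersecting l and m: solving the 2×2 system gives (x, y) = (0, -3).
Substitute into n: (6)(0) + (3)(-3) = -9.
This equals -9, so (0, -3) lies on all three lines and they are concurrent.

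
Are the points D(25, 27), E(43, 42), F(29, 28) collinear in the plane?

DE = (18, 15), DF = (4, 1).
det[DE; DF] = (18)(1) − (15)(4) = -42.
The determinant is nonzero, so they are not collinear.

No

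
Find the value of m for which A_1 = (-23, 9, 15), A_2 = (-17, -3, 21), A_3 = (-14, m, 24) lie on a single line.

Direction A_1A_2 = (6, -12, 6). From the x-coordinate of A_3, the parameter along the line is τ = (-14 − (-23))/6 = 3/2.
Then m = 9 + 3/2·(-12) = -9.

-9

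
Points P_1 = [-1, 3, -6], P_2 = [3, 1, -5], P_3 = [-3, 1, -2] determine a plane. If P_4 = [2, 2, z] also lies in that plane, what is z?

The plane through P_1, P_2, P_3 has equation −6x − 18y − 12z = 24.
Substituting P_4: (-12)z + (-48) = 24, so z = -6.

-6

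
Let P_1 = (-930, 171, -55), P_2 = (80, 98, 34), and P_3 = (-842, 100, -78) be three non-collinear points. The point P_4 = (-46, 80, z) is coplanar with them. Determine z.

10

Coplanarity requires P_1P_2 · (P_1P_3 × P_1P_4) = 0.
P_1P_2 = (1010, -73, 89), P_1P_3 = (88, -71, -23); the triple product is linear in z with coefficient -65286 and constant term 652860.
Setting it to zero: z = 10.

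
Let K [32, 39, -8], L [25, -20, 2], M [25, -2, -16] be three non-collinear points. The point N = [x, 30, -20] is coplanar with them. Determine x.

29

A normal to the plane is n = KL × KM = (882, -126, -126).
N lies in the plane iff n · KN = 0.
This gives (882)x + (-25578) = 0, so x = 29.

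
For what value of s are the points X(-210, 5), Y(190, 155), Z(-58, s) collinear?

62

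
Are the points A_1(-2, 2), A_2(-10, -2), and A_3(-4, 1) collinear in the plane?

Yes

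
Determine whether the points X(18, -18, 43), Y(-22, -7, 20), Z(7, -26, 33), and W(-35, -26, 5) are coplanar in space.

Yes

A normal to the plane through X, Y, Z is n = XY × XZ = (-294, -147, 441).
The plane has equation n·P = 16317. For W: n·W = 16317.
Equal, so W lies in the plane and all four are coplanar.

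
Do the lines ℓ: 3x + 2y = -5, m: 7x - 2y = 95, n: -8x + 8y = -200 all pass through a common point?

Lines aᵢx + bᵢy = cᵢ with pairwise distinct directions are concurrent exactly when det[aᵢ bᵢ cᵢ] = 0.
Here the determinant is 0.
It vanishes, so the lines are concurrent at (9, -16).

Yes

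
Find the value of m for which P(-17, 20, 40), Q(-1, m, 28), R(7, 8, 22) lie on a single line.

Direction PR = (24, -12, -18). From the x-coordinate of Q, the parameter along the line is τ = (-1 − (-17))/24 = 2/3.
Then m = 20 + 2/3·(-12) = 12.

12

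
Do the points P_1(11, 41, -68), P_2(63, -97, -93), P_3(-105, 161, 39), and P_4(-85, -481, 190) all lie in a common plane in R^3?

Yes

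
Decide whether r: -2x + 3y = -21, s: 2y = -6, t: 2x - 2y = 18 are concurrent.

Yes

Intersecting r and s: solving the 2×2 system gives (x, y) = (6, -3).
Substitute into t: (2)(6) + (-2)(-3) = 18.
This equals 18, so (6, -3) lies on all three lines and they are concurrent.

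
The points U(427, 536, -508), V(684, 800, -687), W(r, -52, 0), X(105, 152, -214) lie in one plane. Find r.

Normal to plane UVX: n = (8880, -17920, -13680); plane equation n·P = 1136080.
Requiring n·W = 1136080: (8880)r + (931840) = 1136080.
So r = 23.

23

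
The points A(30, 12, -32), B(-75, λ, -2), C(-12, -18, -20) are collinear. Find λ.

Collinearity requires AB × AC = 0; each component is linear in λ.
The x-component gives (12)λ + (756) = 0, so λ = -63.
The remaining components then also vanish.

-63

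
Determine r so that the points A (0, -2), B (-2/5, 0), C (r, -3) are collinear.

1/5

Collinearity: (C − A) must be parallel to (B − A) = (-2/5, 2).
Cross-multiplying the components: (r − 0)·(2) = (-1)·(-2/5).
Solving gives r = 1/5.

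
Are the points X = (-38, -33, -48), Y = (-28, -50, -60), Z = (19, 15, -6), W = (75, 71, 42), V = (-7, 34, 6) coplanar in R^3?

The plane through X, Y, Z has normal n = XY × XZ = (-138, -1104, 1449) and equation n·P = -27876.
Checking the remaining points: n·W = -27876, n·V = -27876.
All equal -27876, so all 5 points lie in one plane.

Yes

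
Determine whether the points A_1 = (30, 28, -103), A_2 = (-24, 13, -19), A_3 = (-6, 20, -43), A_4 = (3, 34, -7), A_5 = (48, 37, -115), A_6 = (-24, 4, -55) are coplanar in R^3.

The plane through A_1, A_2, A_3 has normal n = A_1A_2 × A_1A_3 = (-228, 216, -108) and equation n·P = 10332.
Checking the remaining points: n·A_4 = 7416, n·A_5 = 9468, n·A_6 = 12276.
Since n·A_4 = 7416 ≠ 10332, A_4 is off the plane and the points are not all coplanar.

No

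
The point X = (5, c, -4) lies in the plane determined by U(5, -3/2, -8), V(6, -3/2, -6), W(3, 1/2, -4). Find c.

-1/2

A normal to the plane is n = UV × UW = (-4, -8, 2).
X lies in the plane iff n · UX = 0.
This gives (-8)c + (-4) = 0, so c = -1/2.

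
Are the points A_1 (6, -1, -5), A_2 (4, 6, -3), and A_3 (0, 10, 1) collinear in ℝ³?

A_1A_2 = (-2, 7, 2), A_1A_3 = (-6, 11, 6).
A_1A_2 × A_1A_3 = (20, 0, 20).
The cross product is nonzero, so the points do not lie on one line.

No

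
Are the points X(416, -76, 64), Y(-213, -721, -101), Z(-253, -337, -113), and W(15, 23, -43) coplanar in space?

The four points are coplanar iff the 3×3 determinant with rows XY, XZ, XW is zero.
Rows: (-629, -645, -165), (-669, -261, -177), (-401, 99, -107).
Expanding along the first row: (-629)(45450) − (-645)(606) + (-165)(-170892) = 0.
Zero determinant ⇒ coplanar.

Yes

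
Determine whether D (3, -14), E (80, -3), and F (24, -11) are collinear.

DE = (77, 11), DF = (21, 3).
Twice the signed area of △DEF is (77)(3) − (11)(21) = 0.
The triangle is degenerate (zero area), so the points are collinear.

Yes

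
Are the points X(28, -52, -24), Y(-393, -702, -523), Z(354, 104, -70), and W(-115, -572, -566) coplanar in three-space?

Yes

With X as base: XY = (-421, -650, -499), XZ = (326, 156, -46), XW = (-143, -520, -542).
XZ × XW = (-108472, 183270, -147212).
XY · (XZ × XW) = 0.
The scalar triple product vanishes, so the four points are coplanar.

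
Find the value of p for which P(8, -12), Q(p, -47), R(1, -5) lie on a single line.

43

The three points are collinear iff det[PQ; PR] = 0.
This determinant is linear in p: (7)p + (-301) = 0, so p = 43.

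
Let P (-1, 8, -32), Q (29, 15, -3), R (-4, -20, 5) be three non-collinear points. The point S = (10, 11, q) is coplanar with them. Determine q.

-22

Coplanarity requires PQ · (PR × PS) = 0.
PQ = (30, 7, 29), PR = (-3, -28, 37); the triple product is linear in q with coefficient -819 and constant term -18018.
Setting it to zero: q = -22.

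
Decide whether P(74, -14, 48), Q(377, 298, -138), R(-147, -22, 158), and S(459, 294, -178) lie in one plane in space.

A normal to the plane through P, Q, R is n = PQ × PR = (32832, 7776, 66528).
The plane has equation n·X = 5514048. For S: n·S = 5514048.
Equal, so S lies in the plane and all four are coplanar.

Yes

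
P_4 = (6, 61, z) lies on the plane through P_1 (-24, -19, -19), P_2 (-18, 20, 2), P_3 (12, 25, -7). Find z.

17

The plane through P_1, P_2, P_3 has equation −456x + 684y − 1140z = 19608.
Substituting P_4: (-1140)z + (38988) = 19608, so z = 17.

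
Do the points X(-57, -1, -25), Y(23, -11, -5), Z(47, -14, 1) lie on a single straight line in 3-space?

Yes

XY = (80, -10, 20), XZ = (104, -13, 26).
Each component of XZ is 13/10 times the corresponding component of XY, so XZ = 13/10·XY and the points are collinear.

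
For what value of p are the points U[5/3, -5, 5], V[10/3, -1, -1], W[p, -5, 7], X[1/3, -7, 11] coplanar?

4/3

Normal to plane UVX: n = (12, -2, 2); plane equation n·P = 40.
Requiring n·W = 40: (12)p + (24) = 40.
So p = 4/3.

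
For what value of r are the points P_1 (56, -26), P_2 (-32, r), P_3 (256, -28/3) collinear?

The three points are collinear iff det[P_1P_2; P_1P_3] = 0.
This determinant is linear in r: (-200)r + (-20000/3) = 0, so r = -100/3.

-100/3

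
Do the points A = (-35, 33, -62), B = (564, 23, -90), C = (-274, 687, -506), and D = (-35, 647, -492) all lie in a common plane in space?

No

The four points are coplanar iff the 3×3 determinant with rows AB, AC, AD is zero.
Rows: (599, -10, -28), (-239, 654, -444), (0, 614, -430).
Expanding along the first row: (599)(-8604) − (-10)(102770) + (-28)(-146746) = -17208.
Nonzero ⇒ not coplanar.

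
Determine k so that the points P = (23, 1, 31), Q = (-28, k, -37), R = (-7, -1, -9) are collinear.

Direction PR = (-30, -2, -40). From the x-coordinate of Q, the parameter along the line is τ = (-28 − 23)/(-30) = 17/10.
Then k = 1 + 17/10·(-2) = -12/5.

-12/5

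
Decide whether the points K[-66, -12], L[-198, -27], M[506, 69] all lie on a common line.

KL = (-132, -15), KM = (572, 81).
det[KL; KM] = (-132)(81) − (-15)(572) = -2112.
The determinant is nonzero, so they are not collinear.

No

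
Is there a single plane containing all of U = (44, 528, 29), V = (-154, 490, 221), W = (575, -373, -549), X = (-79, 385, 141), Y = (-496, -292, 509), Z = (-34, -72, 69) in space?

No

The plane through U, V, W has normal n = UV × UW = (194956, -12492, 198576) and equation n·P = 7740992.
Checking the remaining points: n·X = 7788272, n·Y = 8024672, n·Z = 7972664.
Since n·X = 7788272 ≠ 7740992, X is off the plane and the points are not all coplanar.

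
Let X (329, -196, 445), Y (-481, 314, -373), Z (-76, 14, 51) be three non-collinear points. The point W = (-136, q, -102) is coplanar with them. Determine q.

The plane through X, Y, Z has equation −29160x + 12150y + 36450z = 4245210.
Substituting W: (12150)q + (247860) = 4245210, so q = 329.

329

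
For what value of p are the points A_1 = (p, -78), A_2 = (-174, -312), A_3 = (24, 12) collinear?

Collinearity: (A_1 − A_2) must be parallel to (A_3 − A_2) = (198, 324).
Cross-multiplying the components: (p − (-174))·(324) = (234)·(198).
Solving gives p = -31.

-31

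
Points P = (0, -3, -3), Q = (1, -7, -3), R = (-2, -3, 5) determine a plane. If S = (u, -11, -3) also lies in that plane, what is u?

Coplanarity requires PQ · (PR × PS) = 0.
PQ = (1, -4, 0), PR = (-2, 0, 8); the triple product is linear in u with coefficient -32 and constant term 64.
Setting it to zero: u = 2.

2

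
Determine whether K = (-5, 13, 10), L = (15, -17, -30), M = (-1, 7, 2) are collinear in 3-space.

KL = (20, -30, -40), KM = (4, -6, -8).
Each component of KM is 1/5 times the corresponding component of KL, so KM = 1/5·KL and the points are collinear.

Yes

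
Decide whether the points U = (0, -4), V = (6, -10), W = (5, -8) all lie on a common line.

UV = (6, -6), UW = (5, -4).
Twice the signed area of △UVW is (6)(-4) − (-6)(5) = 6.
The area is nonzero, so the three points are not collinear.

No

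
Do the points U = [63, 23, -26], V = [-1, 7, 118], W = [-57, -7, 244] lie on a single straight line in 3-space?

UV = (-64, -16, 144), UW = (-120, -30, 270).
Each component of UW is 15/8 times the corresponding component of UV, so UW = 15/8·UV and the points are collinear.

Yes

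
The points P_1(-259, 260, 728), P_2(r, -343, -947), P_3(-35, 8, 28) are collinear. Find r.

277

Collinearity requires P_1P_2 × P_1P_3 = 0; each component is linear in r.
The y-component gives (700)r + (-193900) = 0, so r = 277.
The remaining components then also vanish.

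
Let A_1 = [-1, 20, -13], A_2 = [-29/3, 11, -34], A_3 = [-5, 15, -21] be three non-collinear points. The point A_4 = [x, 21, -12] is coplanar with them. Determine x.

The plane through A_1, A_2, A_3 has equation −33x + (44/3)y + (22/3)z = 231.
Substituting A_4: (-33)x + (220) = 231, so x = -1/3.

-1/3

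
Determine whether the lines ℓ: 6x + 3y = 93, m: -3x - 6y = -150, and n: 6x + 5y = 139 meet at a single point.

Yes

Intersecting ℓ and m: solving the 2×2 system gives (x, y) = (4, 23).
Substitute into n: (6)(4) + (5)(23) = 139.
This equals 139, so (4, 23) lies on all three lines and they are concurrent.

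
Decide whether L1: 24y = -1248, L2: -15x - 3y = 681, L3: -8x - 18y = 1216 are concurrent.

Yes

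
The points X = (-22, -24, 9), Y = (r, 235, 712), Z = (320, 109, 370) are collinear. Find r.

644

Collinearity requires XY × XZ = 0; each component is linear in r.
The y-component gives (-361)r + (232484) = 0, so r = 644.
The remaining components then also vanish.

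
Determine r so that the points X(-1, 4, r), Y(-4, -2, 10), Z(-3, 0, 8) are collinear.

Direction YZ = (1, 2, -2). From the x-coordinate of X, the parameter along the line is τ = (-1 − (-4))/1 = 3.
Then r = 10 + 3·(-2) = 4.

4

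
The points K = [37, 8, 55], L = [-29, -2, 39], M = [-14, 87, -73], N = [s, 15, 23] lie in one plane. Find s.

Coplanarity ⇔ det[KL; KM; KN] = 0.
Expanding, this is linear in s: (2544)s + (35616) = 0.
So s = -14.

-14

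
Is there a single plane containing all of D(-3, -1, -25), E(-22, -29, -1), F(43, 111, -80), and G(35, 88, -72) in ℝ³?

No

With D as base: DE = (-19, -28, 24), DF = (46, 112, -55), DG = (38, 89, -47).
DF × DG = (-369, 72, -162).
DE · (DF × DG) = 1107.
Since 1107 ≠ 0, the four points are not coplanar.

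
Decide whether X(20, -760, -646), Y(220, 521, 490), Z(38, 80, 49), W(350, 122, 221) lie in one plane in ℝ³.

Yes

A normal to the plane through X, Y, Z is n = XY × XZ = (-63945, -118552, 144942).
The plane has equation n·P = -4811912. For W: n·W = -4811912.
Equal, so W lies in the plane and all four are coplanar.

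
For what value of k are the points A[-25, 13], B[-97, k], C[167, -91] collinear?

52

Collinearity: (B − A) must be parallel to (C − A) = (192, -104).
Cross-multiplying the components: (k − 13)·(192) = (-72)·(-104).
Solving gives k = 52.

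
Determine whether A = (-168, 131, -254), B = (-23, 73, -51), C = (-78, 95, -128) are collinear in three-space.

AB = (145, -58, 203), AC = (90, -36, 126).
AB × AC = (0, 0, 0).
The cross product vanishes, so the three points are collinear.

Yes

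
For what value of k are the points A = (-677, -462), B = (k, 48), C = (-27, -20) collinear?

The three points are collinear iff det[AB; AC] = 0.
This determinant is linear in k: (442)k + (-32266) = 0, so k = 73.

73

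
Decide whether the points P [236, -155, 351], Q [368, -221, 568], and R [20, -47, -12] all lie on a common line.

PQ = (132, -66, 217), PR = (-216, 108, -363).
Comparing components 2 and 3: (-66)(-363) − (217)(108) = 522 ≠ 0, so PQ and PR are not parallel and the points are not collinear.

No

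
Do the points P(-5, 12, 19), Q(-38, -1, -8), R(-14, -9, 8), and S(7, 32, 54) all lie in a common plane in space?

No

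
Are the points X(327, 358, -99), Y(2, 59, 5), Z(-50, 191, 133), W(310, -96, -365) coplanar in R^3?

Yes

With X as base: XY = (-325, -299, 104), XZ = (-377, -167, 232), XW = (-17, -454, -266).
XZ × XW = (149750, -104226, 168319).
XY · (XZ × XW) = 0.
The scalar triple product vanishes, so the four points are coplanar.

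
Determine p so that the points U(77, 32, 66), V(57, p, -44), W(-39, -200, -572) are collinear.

Direction UW = (-116, -232, -638). From the x-coordinate of V, the parameter along the line is τ = (57 − 77)/(-116) = 5/29.
Then p = 32 + 5/29·(-232) = -8.

-8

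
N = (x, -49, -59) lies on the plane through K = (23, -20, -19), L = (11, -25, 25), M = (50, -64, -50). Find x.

The plane through K, L, M has equation 2091x + 816y + 663z = 19176.
Substituting N: (2091)x + (-79101) = 19176, so x = 47.

47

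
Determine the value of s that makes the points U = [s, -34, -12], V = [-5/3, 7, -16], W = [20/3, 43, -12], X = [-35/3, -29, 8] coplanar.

-35/3

Coplanarity ⇔ det[UV; UW; UX] = 0.
Expanding, this is linear in s: (-1008)s + (-11760) = 0.
So s = -35/3.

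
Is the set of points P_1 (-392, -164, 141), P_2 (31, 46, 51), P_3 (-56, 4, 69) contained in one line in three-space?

P_1P_2 = (423, 210, -90), P_1P_3 = (336, 168, -72).
P_1P_2 × P_1P_3 = (0, 216, 504).
The cross product is nonzero, so the points do not lie on one line.

No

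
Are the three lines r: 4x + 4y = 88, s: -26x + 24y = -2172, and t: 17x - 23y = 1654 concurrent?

Yes

Intersecting r and s: solving the 2×2 system gives (x, y) = (54, -32).
Substitute into t: (17)(54) + (-23)(-32) = 1654.
This equals 1654, so (54, -32) lies on all three lines and they are concurrent.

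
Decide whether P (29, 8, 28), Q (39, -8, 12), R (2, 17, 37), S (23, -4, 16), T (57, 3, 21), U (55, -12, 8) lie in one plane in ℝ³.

No

The plane through P, Q, R has normal n = PQ × PR = (0, 342, -342) and equation n·X = -6840.
Checking the remaining points: n·S = -6840, n·T = -6156, n·U = -6840.
Since n·T = -6156 ≠ -6840, T is off the plane and the points are not all coplanar.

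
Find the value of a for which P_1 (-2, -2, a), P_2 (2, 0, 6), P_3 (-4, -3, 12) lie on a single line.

Direction P_2P_3 = (-6, -3, 6). From the x-coordinate of P_1, the parameter along the line is τ = (-2 − 2)/(-6) = 2/3.
Then a = 6 + 2/3·(6) = 10.

10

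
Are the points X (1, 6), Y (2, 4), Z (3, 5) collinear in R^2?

No

XY = (1, -2), XZ = (2, -1).
If collinear, XZ would be a scalar multiple of XY. But (1)·(-1) ≠ (-2)·(2) (difference 3), so they are not parallel; the points are not collinear.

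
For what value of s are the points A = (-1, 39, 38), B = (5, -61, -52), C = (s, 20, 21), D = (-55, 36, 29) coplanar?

1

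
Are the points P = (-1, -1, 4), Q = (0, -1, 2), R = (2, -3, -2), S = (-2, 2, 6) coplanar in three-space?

Yes

A normal to the plane through P, Q, R is n = PQ × PR = (-4, 0, -2).
The plane has equation n·X = -4. For S: n·S = -4.
Equal, so S lies in the plane and all four are coplanar.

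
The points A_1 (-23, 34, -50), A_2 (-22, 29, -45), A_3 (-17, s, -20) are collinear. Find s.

4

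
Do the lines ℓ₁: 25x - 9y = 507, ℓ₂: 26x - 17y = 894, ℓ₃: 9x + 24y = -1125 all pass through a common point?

Intersecting ℓ₁ and ℓ₂: solving the 2×2 system gives (x, y) = (3, -48).
Substitute into ℓ₃: (9)(3) + (24)(-48) = -1125.
This equals -1125, so (3, -48) lies on all three lines and they are concurrent.

Yes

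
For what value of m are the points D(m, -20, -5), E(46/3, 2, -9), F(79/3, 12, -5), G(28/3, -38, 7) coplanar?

19/3

Coplanarity ⇔ det[DE; DF; DG] = 0.
Expanding, this is linear in m: (-320)m + (6080/3) = 0.
So m = 19/3.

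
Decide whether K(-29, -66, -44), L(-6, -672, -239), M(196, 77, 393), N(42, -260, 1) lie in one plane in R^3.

A normal to the plane through K, L, M is n = KL × KM = (-236937, -53926, 139639).
The plane has equation n·P = 4286173. For N: n·N = 4209045.
4209045 ≠ 4286173, so N is off the plane.

No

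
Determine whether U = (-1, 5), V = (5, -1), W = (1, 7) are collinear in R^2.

UV = (6, -6), UW = (2, 2).
Twice the signed area of △UVW is (6)(2) − (-6)(2) = 24.
The area is nonzero, so the three points are not collinear.

No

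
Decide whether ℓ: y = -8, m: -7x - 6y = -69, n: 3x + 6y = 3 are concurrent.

Lines aᵢx + bᵢy = cᵢ with pairwise distinct directions are concurrent exactly when det[aᵢ bᵢ cᵢ] = 0.
Here the determinant is 6.
Nonzero, so no common point exists.

No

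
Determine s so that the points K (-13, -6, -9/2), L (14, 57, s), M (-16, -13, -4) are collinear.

-9

Collinearity requires KL × KM = 0; each component is linear in s.
The x-component gives (7)s + (63) = 0, so s = -9.
The remaining components then also vanish.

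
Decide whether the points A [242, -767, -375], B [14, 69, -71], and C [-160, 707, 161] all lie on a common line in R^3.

Yes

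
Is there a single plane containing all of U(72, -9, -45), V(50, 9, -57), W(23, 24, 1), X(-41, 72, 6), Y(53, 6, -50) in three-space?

No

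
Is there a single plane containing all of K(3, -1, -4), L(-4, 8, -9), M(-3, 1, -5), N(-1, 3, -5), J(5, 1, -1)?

No

The plane through K, L, M has normal n = KL × KM = (1, 23, 40) and equation n·P = -180.
Checking the remaining points: n·N = -132, n·J = -12.
Since n·N = -132 ≠ -180, N is off the plane and the points are not all coplanar.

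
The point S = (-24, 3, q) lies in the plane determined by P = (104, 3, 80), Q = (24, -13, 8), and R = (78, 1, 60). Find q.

-8

The plane through P, Q, R has equation 176x + 272y − 256z = -1360.
Substituting S: (-256)q + (-3408) = -1360, so q = -8.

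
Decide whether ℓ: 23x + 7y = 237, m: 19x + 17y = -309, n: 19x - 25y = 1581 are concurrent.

Yes

Lines aᵢx + bᵢy = cᵢ with pairwise distinct directions are concurrent exactly when det[aᵢ bᵢ cᵢ] = 0.
Here the determinant is 0.
It vanishes, so the lines are concurrent at (24, -45).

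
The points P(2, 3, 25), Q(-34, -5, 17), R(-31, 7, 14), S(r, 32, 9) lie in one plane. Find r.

Normal to plane PQR: n = (120, -132, -408); plane equation n·X = -10356.
Requiring n·S = -10356: (120)r + (-7896) = -10356.
So r = -41/2.

-41/2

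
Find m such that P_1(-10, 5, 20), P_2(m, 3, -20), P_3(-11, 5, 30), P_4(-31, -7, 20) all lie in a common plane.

-19/2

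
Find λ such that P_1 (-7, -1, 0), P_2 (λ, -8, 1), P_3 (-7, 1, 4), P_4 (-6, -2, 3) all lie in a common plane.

Normal to plane P_1P_3P_4: n = (10, 4, -2); plane equation n·P = -74.
Requiring n·P_2 = -74: (10)λ + (-34) = -74.
So λ = -4.

-4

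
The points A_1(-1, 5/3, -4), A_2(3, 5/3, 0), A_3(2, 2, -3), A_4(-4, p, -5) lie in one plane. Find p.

4/3

Coplanarity ⇔ det[A_1A_2; A_1A_3; A_1A_4] = 0.
Expanding, this is linear in p: (8)p + (-32/3) = 0.
So p = 4/3.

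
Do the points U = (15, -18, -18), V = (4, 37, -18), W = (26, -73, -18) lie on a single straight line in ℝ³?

Yes

UV = (-11, 55, 0), UW = (11, -55, 0).
UV × UW = (0, 0, 0).
The cross product vanishes, so the three points are collinear.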